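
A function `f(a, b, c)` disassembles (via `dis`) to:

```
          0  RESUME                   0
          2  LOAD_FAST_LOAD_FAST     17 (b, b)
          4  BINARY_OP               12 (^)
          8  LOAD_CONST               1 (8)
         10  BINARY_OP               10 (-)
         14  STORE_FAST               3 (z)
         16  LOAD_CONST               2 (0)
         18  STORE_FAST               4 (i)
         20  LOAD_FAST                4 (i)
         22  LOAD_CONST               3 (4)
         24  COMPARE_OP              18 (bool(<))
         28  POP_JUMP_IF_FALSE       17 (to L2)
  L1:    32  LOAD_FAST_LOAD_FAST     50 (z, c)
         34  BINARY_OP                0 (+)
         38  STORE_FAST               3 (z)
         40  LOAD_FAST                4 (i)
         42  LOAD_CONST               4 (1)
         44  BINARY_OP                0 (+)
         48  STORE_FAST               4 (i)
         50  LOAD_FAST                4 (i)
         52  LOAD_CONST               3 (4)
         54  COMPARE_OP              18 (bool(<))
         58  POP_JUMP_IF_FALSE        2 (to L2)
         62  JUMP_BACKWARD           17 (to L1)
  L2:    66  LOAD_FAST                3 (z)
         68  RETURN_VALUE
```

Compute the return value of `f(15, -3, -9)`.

-44

LOAD_FAST_LOAD_FAST b,b → push -3,-3. Stack: [-3, -3]
BINARY_OP ^ → -3 ^ -3 = 0. Stack: [0]
LOAD_CONST → push 8. Stack: [0, 8]
BINARY_OP - → 0 - 8 = -8. Stack: [-8]
STORE_FAST z → z=-8. Stack: []
LOAD_CONST → push 0. Stack: [0]
STORE_FAST i → i=0. Stack: []
LOAD_FAST i → push 0. Stack: [0]
LOAD_CONST → push 4. Stack: [0, 4]
COMPARE_OP bool(<) → 0 vs 4 = True. Stack: [True]
POP_JUMP_IF_FALSE → pop True; no jump. Stack: []
LOAD_FAST_LOAD_FAST z,c → push -8,-9. Stack: [-8, -9]
BINARY_OP + → -8 + -9 = -17. Stack: [-17]
STORE_FAST z → z=-17. Stack: []
LOAD_FAST i → push 0. Stack: [0]
LOAD_CONST → push 1. Stack: [0, 1]
BINARY_OP + → 0 + 1 = 1. Stack: [1]
STORE_FAST i → i=1. Stack: []
LOAD_FAST i → push 1. Stack: [1]
LOAD_CONST → push 4. Stack: [1, 4]
COMPARE_OP bool(<) → 1 vs 4 = True. Stack: [True]
POP_JUMP_IF_FALSE → pop True; no jump. Stack: []
LOAD_FAST_LOAD_FAST z,c → push -17,-9. Stack: [-17, -9]
BINARY_OP + → -17 + -9 = -26. Stack: [-26]
STORE_FAST z → z=-26. Stack: []
LOAD_FAST i → push 1. Stack: [1]
LOAD_CONST → push 1. Stack: [1, 1]
BINARY_OP + → 1 + 1 = 2. Stack: [2]
STORE_FAST i → i=2. Stack: []
LOAD_FAST i → push 2. Stack: [2]
LOAD_CONST → push 4. Stack: [2, 4]
COMPARE_OP bool(<) → 2 vs 4 = True. Stack: [True]
POP_JUMP_IF_FALSE → pop True; no jump. Stack: []
LOAD_FAST_LOAD_FAST z,c → push -26,-9. Stack: [-26, -9]
BINARY_OP + → -26 + -9 = -35. Stack: [-35]
STORE_FAST z → z=-35. Stack: []
LOAD_FAST i → push 2. Stack: [2]
LOAD_CONST → push 1. Stack: [2, 1]
BINARY_OP + → 2 + 1 = 3. Stack: [3]
STORE_FAST i → i=3. Stack: []
LOAD_FAST i → push 3. Stack: [3]
LOAD_CONST → push 4. Stack: [3, 4]
COMPARE_OP bool(<) → 3 vs 4 = True. Stack: [True]
POP_JUMP_IF_FALSE → pop True; no jump. Stack: []
LOAD_FAST_LOAD_FAST z,c → push -35,-9. Stack: [-35, -9]
BINARY_OP + → -35 + -9 = -44. Stack: [-44]
STORE_FAST z → z=-44. Stack: []
LOAD_FAST i → push 3. Stack: [3]
LOAD_CONST → push 1. Stack: [3, 1]
BINARY_OP + → 3 + 1 = 4. Stack: [4]
STORE_FAST i → i=4. Stack: []
LOAD_FAST i → push 4. Stack: [4]
LOAD_CONST → push 4. Stack: [4, 4]
COMPARE_OP bool(<) → 4 vs 4 = False. Stack: [False]
POP_JUMP_IF_FALSE → pop False; jump. Stack: []
LOAD_FAST z → push -44. Stack: [-44]
RETURN_VALUE → return -44.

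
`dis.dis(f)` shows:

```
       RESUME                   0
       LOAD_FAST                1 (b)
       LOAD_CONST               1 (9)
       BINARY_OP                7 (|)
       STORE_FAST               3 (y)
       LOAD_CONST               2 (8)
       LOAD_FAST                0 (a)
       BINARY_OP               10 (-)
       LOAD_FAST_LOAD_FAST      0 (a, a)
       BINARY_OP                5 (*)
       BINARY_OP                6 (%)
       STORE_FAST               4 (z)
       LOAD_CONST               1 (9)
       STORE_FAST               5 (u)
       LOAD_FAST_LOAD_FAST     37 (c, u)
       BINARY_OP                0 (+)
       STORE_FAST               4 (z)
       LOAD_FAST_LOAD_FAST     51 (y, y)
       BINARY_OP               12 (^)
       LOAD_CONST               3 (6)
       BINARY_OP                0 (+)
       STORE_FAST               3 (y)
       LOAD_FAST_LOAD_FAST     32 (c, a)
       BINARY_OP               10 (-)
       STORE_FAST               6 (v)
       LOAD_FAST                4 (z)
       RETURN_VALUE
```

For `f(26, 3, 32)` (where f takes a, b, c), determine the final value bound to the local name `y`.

6

LOAD_FAST b → push 3. Stack: [3]
LOAD_CONST → push 9. Stack: [3, 9]
BINARY_OP | → 3 | 9 = 11. Stack: [11]
STORE_FAST y → y=11. Stack: []
LOAD_CONST → push 8. Stack: [8]
LOAD_FAST a → push 26. Stack: [8, 26]
BINARY_OP - → 8 - 26 = -18. Stack: [-18]
LOAD_FAST_LOAD_FAST a,a → push 26,26. Stack: [-18, 26, 26]
BINARY_OP * → 26 * 26 = 676. Stack: [-18, 676]
BINARY_OP % → -18 % 676 = 658. Stack: [658]
STORE_FAST z → z=658. Stack: []
LOAD_CONST → push 9. Stack: [9]
STORE_FAST u → u=9. Stack: []
LOAD_FAST_LOAD_FAST c,u → push 32,9. Stack: [32, 9]
BINARY_OP + → 32 + 9 = 41. Stack: [41]
STORE_FAST z → z=41. Stack: []
LOAD_FAST_LOAD_FAST y,y → push 11,11. Stack: [11, 11]
BINARY_OP ^ → 11 ^ 11 = 0. Stack: [0]
LOAD_CONST → push 6. Stack: [0, 6]
BINARY_OP + → 0 + 6 = 6. Stack: [6]
STORE_FAST y → y=6. Stack: []
LOAD_FAST_LOAD_FAST c,a → push 32,26. Stack: [32, 26]
BINARY_OP - → 32 - 26 = 6. Stack: [6]
STORE_FAST v → v=6. Stack: []
LOAD_FAST z → push 41. Stack: [41]
RETURN_VALUE → return 41.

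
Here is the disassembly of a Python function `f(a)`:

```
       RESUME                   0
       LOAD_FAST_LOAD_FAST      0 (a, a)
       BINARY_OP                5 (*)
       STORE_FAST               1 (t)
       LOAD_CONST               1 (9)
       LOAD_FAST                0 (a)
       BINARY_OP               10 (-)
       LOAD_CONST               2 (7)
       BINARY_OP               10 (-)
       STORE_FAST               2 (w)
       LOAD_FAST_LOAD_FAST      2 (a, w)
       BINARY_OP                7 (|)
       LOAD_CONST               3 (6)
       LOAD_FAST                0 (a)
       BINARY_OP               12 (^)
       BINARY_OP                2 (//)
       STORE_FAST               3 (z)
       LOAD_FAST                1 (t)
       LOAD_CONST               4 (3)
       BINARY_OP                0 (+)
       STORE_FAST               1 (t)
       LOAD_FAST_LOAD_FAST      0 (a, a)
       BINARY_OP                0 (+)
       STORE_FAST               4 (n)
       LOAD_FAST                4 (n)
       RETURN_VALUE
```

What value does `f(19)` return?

38

LOAD_FAST_LOAD_FAST a,a → push 19,19. Stack: [19, 19]
BINARY_OP * → 19 * 19 = 361. Stack: [361]
STORE_FAST t → t=361. Stack: []
LOAD_CONST → push 9. Stack: [9]
LOAD_FAST a → push 19. Stack: [9, 19]
BINARY_OP - → 9 - 19 = -10. Stack: [-10]
LOAD_CONST → push 7. Stack: [-10, 7]
BINARY_OP - → -10 - 7 = -17. Stack: [-17]
STORE_FAST w → w=-17. Stack: []
LOAD_FAST_LOAD_FAST a,w → push 19,-17. Stack: [19, -17]
BINARY_OP | → 19 | -17 = -1. Stack: [-1]
LOAD_CONST → push 6. Stack: [-1, 6]
LOAD_FAST a → push 19. Stack: [-1, 6, 19]
BINARY_OP ^ → 6 ^ 19 = 21. Stack: [-1, 21]
BINARY_OP // → -1 // 21 = -1. Stack: [-1]
STORE_FAST z → z=-1. Stack: []
LOAD_FAST t → push 361. Stack: [361]
LOAD_CONST → push 3. Stack: [361, 3]
BINARY_OP + → 361 + 3 = 364. Stack: [364]
STORE_FAST t → t=364. Stack: []
LOAD_FAST_LOAD_FAST a,a → push 19,19. Stack: [19, 19]
BINARY_OP + → 19 + 19 = 38. Stack: [38]
STORE_FAST n → n=38. Stack: []
LOAD_FAST n → push 38. Stack: [38]
RETURN_VALUE → return 38.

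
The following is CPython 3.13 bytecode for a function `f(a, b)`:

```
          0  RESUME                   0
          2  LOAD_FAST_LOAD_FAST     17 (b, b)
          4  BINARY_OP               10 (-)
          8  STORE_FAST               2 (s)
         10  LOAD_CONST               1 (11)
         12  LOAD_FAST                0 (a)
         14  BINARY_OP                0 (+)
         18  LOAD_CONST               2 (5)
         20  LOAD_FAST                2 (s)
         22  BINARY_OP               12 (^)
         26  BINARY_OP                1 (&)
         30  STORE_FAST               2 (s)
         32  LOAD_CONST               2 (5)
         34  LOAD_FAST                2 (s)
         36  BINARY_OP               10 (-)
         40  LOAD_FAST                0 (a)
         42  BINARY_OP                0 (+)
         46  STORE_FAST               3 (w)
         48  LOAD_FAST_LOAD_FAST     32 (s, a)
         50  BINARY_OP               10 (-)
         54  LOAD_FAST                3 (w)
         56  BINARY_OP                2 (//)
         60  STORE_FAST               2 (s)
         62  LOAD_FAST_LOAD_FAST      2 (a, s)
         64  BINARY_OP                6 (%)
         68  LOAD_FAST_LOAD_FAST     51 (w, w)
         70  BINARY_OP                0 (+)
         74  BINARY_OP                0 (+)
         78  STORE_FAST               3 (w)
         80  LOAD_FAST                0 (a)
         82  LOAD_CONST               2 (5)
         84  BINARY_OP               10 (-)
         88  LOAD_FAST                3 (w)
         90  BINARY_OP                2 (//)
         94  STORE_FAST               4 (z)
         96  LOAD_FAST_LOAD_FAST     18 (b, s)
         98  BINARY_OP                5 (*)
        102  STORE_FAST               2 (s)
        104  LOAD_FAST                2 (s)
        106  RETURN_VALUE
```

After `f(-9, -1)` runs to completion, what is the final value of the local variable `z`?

LOAD_FAST_LOAD_FAST b,b → push -1,-1. Stack: [-1, -1]
BINARY_OP - → -1 - -1 = 0. Stack: [0]
STORE_FAST s → s=0. Stack: []
LOAD_CONST → push 11. Stack: [11]
LOAD_FAST a → push -9. Stack: [11, -9]
BINARY_OP + → 11 + -9 = 2. Stack: [2]
LOAD_CONST → push 5. Stack: [2, 5]
LOAD_FAST s → push 0. Stack: [2, 5, 0]
BINARY_OP ^ → 5 ^ 0 = 5. Stack: [2, 5]
BINARY_OP & → 2 & 5 = 0. Stack: [0]
STORE_FAST s → s=0. Stack: []
LOAD_CONST → push 5. Stack: [5]
LOAD_FAST s → push 0. Stack: [5, 0]
BINARY_OP - → 5 - 0 = 5. Stack: [5]
LOAD_FAST a → push -9. Stack: [5, -9]
BINARY_OP + → 5 + -9 = -4. Stack: [-4]
STORE_FAST w → w=-4. Stack: []
LOAD_FAST_LOAD_FAST s,a → push 0,-9. Stack: [0, -9]
BINARY_OP - → 0 - -9 = 9. Stack: [9]
LOAD_FAST w → push -4. Stack: [9, -4]
BINARY_OP // → 9 // -4 = -3. Stack: [-3]
STORE_FAST s → s=-3. Stack: []
LOAD_FAST_LOAD_FAST a,s → push -9,-3. Stack: [-9, -3]
BINARY_OP % → -9 % -3 = 0. Stack: [0]
LOAD_FAST_LOAD_FAST w,w → push -4,-4. Stack: [0, -4, -4]
BINARY_OP + → -4 + -4 = -8. Stack: [0, -8]
BINARY_OP + → 0 + -8 = -8. Stack: [-8]
STORE_FAST w → w=-8. Stack: []
LOAD_FAST a → push -9. Stack: [-9]
LOAD_CONST → push 5. Stack: [-9, 5]
BINARY_OP - → -9 - 5 = -14. Stack: [-14]
LOAD_FAST w → push -8. Stack: [-14, -8]
BINARY_OP // → -14 // -8 = 1. Stack: [1]
STORE_FAST z → z=1. Stack: []
LOAD_FAST_LOAD_FAST b,s → push -1,-3. Stack: [-1, -3]
BINARY_OP * → -1 * -3 = 3. Stack: [3]
STORE_FAST s → s=3. Stack: []
LOAD_FAST s → push 3. Stack: [3]
RETURN_VALUE → return 3.

1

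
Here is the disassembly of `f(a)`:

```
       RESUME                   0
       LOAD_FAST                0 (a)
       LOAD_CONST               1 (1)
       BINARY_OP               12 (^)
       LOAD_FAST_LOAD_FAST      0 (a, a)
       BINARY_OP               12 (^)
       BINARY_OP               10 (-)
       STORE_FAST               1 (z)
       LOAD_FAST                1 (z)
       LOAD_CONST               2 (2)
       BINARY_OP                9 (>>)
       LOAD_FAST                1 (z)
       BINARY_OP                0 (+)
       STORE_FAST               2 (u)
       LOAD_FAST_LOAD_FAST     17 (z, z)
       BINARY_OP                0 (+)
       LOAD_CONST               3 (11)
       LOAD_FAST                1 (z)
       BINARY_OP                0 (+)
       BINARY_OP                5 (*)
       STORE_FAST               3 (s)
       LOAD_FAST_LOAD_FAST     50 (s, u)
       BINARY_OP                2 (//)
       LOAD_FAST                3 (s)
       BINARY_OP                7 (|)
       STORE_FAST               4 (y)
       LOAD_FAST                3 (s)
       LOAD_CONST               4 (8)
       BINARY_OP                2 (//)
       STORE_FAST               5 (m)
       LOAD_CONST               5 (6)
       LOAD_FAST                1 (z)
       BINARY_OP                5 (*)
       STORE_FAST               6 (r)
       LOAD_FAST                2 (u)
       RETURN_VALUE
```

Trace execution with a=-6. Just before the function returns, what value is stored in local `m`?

-8

LOAD_FAST a → push -6. Stack: [-6]
LOAD_CONST → push 1. Stack: [-6, 1]
BINARY_OP ^ → -6 ^ 1 = -5. Stack: [-5]
LOAD_FAST_LOAD_FAST a,a → push -6,-6. Stack: [-5, -6, -6]
BINARY_OP ^ → -6 ^ -6 = 0. Stack: [-5, 0]
BINARY_OP - → -5 - 0 = -5. Stack: [-5]
STORE_FAST z → z=-5. Stack: []
LOAD_FAST z → push -5. Stack: [-5]
LOAD_CONST → push 2. Stack: [-5, 2]
BINARY_OP >> → -5 >> 2 = -2. Stack: [-2]
LOAD_FAST z → push -5. Stack: [-2, -5]
BINARY_OP + → -2 + -5 = -7. Stack: [-7]
STORE_FAST u → u=-7. Stack: []
LOAD_FAST_LOAD_FAST z,z → push -5,-5. Stack: [-5, -5]
BINARY_OP + → -5 + -5 = -10. Stack: [-10]
LOAD_CONST → push 11. Stack: [-10, 11]
LOAD_FAST z → push -5. Stack: [-10, 11, -5]
BINARY_OP + → 11 + -5 = 6. Stack: [-10, 6]
BINARY_OP * → -10 * 6 = -60. Stack: [-60]
STORE_FAST s → s=-60. Stack: []
LOAD_FAST_LOAD_FAST s,u → push -60,-7. Stack: [-60, -7]
BINARY_OP // → -60 // -7 = 8. Stack: [8]
LOAD_FAST s → push -60. Stack: [8, -60]
BINARY_OP | → 8 | -60 = -52. Stack: [-52]
STORE_FAST y → y=-52. Stack: []
LOAD_FAST s → push -60. Stack: [-60]
LOAD_CONST → push 8. Stack: [-60, 8]
BINARY_OP // → -60 // 8 = -8. Stack: [-8]
STORE_FAST m → m=-8. Stack: []
LOAD_CONST → push 6. Stack: [6]
LOAD_FAST z → push -5. Stack: [6, -5]
BINARY_OP * → 6 * -5 = -30. Stack: [-30]
STORE_FAST r → r=-30. Stack: []
LOAD_FAST u → push -7. Stack: [-7]
RETURN_VALUE → return -7.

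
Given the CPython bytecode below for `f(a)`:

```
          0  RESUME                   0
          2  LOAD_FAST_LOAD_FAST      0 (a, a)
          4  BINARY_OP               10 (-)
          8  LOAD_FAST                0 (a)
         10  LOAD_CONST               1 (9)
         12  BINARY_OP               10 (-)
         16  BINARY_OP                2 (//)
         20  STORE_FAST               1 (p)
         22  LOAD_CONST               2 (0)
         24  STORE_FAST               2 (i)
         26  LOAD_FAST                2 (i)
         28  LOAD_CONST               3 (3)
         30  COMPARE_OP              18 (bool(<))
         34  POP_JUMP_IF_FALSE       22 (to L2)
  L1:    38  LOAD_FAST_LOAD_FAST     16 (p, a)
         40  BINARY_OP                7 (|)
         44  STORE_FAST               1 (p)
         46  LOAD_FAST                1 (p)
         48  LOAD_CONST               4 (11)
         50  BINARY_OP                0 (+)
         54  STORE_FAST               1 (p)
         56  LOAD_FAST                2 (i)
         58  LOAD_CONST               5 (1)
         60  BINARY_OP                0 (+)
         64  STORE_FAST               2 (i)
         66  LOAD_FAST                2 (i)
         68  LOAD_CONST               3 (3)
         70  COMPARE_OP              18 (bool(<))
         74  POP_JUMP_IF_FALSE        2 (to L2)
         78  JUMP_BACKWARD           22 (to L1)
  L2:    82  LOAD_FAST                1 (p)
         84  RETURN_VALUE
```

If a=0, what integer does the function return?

33

LOAD_FAST_LOAD_FAST a,a → push 0,0. Stack: [0, 0]
BINARY_OP - → 0 - 0 = 0. Stack: [0]
LOAD_FAST a → push 0. Stack: [0, 0]
LOAD_CONST → push 9. Stack: [0, 0, 9]
BINARY_OP - → 0 - 9 = -9. Stack: [0, -9]
BINARY_OP // → 0 // -9 = 0. Stack: [0]
STORE_FAST p → p=0. Stack: []
LOAD_CONST → push 0. Stack: [0]
STORE_FAST i → i=0. Stack: []
LOAD_FAST i → push 0. Stack: [0]
LOAD_CONST → push 3. Stack: [0, 3]
COMPARE_OP bool(<) → 0 vs 3 = True. Stack: [True]
POP_JUMP_IF_FALSE → pop True; no jump. Stack: []
LOAD_FAST_LOAD_FAST p,a → push 0,0. Stack: [0, 0]
BINARY_OP | → 0 | 0 = 0. Stack: [0]
STORE_FAST p → p=0. Stack: []
LOAD_FAST p → push 0. Stack: [0]
LOAD_CONST → push 11. Stack: [0, 11]
BINARY_OP + → 0 + 11 = 11. Stack: [11]
STORE_FAST p → p=11. Stack: []
LOAD_FAST i → push 0. Stack: [0]
LOAD_CONST → push 1. Stack: [0, 1]
BINARY_OP + → 0 + 1 = 1. Stack: [1]
STORE_FAST i → i=1. Stack: []
LOAD_FAST i → push 1. Stack: [1]
LOAD_CONST → push 3. Stack: [1, 3]
COMPARE_OP bool(<) → 1 vs 3 = True. Stack: [True]
POP_JUMP_IF_FALSE → pop True; no jump. Stack: []
LOAD_FAST_LOAD_FAST p,a → push 11,0. Stack: [11, 0]
BINARY_OP | → 11 | 0 = 11. Stack: [11]
STORE_FAST p → p=11. Stack: []
LOAD_FAST p → push 11. Stack: [11]
LOAD_CONST → push 11. Stack: [11, 11]
BINARY_OP + → 11 + 11 = 22. Stack: [22]
STORE_FAST p → p=22. Stack: []
LOAD_FAST i → push 1. Stack: [1]
LOAD_CONST → push 1. Stack: [1, 1]
BINARY_OP + → 1 + 1 = 2. Stack: [2]
STORE_FAST i → i=2. Stack: []
LOAD_FAST i → push 2. Stack: [2]
LOAD_CONST → push 3. Stack: [2, 3]
COMPARE_OP bool(<) → 2 vs 3 = True. Stack: [True]
POP_JUMP_IF_FALSE → pop True; no jump. Stack: []
LOAD_FAST_LOAD_FAST p,a → push 22,0. Stack: [22, 0]
BINARY_OP | → 22 | 0 = 22. Stack: [22]
STORE_FAST p → p=22. Stack: []
LOAD_FAST p → push 22. Stack: [22]
LOAD_CONST → push 11. Stack: [22, 11]
BINARY_OP + → 22 + 11 = 33. Stack: [33]
STORE_FAST p → p=33. Stack: []
LOAD_FAST i → push 2. Stack: [2]
LOAD_CONST → push 1. Stack: [2, 1]
BINARY_OP + → 2 + 1 = 3. Stack: [3]
STORE_FAST i → i=3. Stack: []
LOAD_FAST i → push 3. Stack: [3]
LOAD_CONST → push 3. Stack: [3, 3]
COMPARE_OP bool(<) → 3 vs 3 = False. Stack: [False]
POP_JUMP_IF_FALSE → pop False; jump. Stack: []
LOAD_FAST p → push 33. Stack: [33]
RETURN_VALUE → return 33.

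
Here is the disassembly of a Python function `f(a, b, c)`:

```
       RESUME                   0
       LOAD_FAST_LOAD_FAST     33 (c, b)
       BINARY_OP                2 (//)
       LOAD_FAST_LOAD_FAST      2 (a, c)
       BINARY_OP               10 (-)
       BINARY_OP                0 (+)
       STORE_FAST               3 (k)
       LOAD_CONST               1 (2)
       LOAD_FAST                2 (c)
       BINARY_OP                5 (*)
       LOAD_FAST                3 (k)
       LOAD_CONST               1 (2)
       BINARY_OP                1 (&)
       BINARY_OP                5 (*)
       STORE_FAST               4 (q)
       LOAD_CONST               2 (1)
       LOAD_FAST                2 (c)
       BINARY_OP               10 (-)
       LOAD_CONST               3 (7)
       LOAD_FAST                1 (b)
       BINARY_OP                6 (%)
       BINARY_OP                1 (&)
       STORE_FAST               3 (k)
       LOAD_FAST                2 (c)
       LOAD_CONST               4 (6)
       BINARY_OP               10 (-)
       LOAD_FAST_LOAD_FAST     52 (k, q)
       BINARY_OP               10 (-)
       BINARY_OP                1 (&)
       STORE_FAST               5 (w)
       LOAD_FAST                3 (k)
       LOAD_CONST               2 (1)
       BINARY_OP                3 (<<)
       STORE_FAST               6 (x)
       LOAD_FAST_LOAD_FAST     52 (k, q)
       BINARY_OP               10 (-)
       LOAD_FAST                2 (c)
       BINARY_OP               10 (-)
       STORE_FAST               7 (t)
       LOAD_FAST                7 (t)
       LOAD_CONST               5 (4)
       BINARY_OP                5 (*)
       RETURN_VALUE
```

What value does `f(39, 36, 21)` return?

-404

LOAD_FAST_LOAD_FAST c,b → push 21,36. Stack: [21, 36]
BINARY_OP // → 21 // 36 = 0. Stack: [0]
LOAD_FAST_LOAD_FAST a,c → push 39,21. Stack: [0, 39, 21]
BINARY_OP - → 39 - 21 = 18. Stack: [0, 18]
BINARY_OP + → 0 + 18 = 18. Stack: [18]
STORE_FAST k → k=18. Stack: []
LOAD_CONST → push 2. Stack: [2]
LOAD_FAST c → push 21. Stack: [2, 21]
BINARY_OP * → 2 * 21 = 42. Stack: [42]
LOAD_FAST k → push 18. Stack: [42, 18]
LOAD_CONST → push 2. Stack: [42, 18, 2]
BINARY_OP & → 18 & 2 = 2. Stack: [42, 2]
BINARY_OP * → 42 * 2 = 84. Stack: [84]
STORE_FAST q → q=84. Stack: []
LOAD_CONST → push 1. Stack: [1]
LOAD_FAST c → push 21. Stack: [1, 21]
BINARY_OP - → 1 - 21 = -20. Stack: [-20]
LOAD_CONST → push 7. Stack: [-20, 7]
LOAD_FAST b → push 36. Stack: [-20, 7, 36]
BINARY_OP % → 7 % 36 = 7. Stack: [-20, 7]
BINARY_OP & → -20 & 7 = 4. Stack: [4]
STORE_FAST k → k=4. Stack: []
LOAD_FAST c → push 21. Stack: [21]
LOAD_CONST → push 6. Stack: [21, 6]
BINARY_OP - → 21 - 6 = 15. Stack: [15]
LOAD_FAST_LOAD_FAST k,q → push 4,84. Stack: [15, 4, 84]
BINARY_OP - → 4 - 84 = -80. Stack: [15, -80]
BINARY_OP & → 15 & -80 = 0. Stack: [0]
STORE_FAST w → w=0. Stack: []
LOAD_FAST k → push 4. Stack: [4]
LOAD_CONST → push 1. Stack: [4, 1]
BINARY_OP << → 4 << 1 = 8. Stack: [8]
STORE_FAST x → x=8. Stack: []
LOAD_FAST_LOAD_FAST k,q → push 4,84. Stack: [4, 84]
BINARY_OP - → 4 - 84 = -80. Stack: [-80]
LOAD_FAST c → push 21. Stack: [-80, 21]
BINARY_OP - → -80 - 21 = -101. Stack: [-101]
STORE_FAST t → t=-101. Stack: []
LOAD_FAST t → push -101. Stack: [-101]
LOAD_CONST → push 4. Stack: [-101, 4]
BINARY_OP * → -101 * 4 = -404. Stack: [-404]
RETURN_VALUE → return -404.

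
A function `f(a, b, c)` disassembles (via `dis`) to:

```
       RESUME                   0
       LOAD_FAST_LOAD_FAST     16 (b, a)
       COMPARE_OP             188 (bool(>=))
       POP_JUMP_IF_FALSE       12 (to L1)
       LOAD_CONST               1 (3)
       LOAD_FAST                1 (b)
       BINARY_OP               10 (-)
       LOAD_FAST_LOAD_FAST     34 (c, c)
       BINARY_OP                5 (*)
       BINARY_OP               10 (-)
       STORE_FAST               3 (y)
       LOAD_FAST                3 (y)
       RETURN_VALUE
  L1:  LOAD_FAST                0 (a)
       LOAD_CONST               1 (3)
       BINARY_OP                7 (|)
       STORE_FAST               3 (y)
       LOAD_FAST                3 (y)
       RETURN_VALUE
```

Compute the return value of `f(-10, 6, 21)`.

-444

LOAD_FAST_LOAD_FAST b,a → push 6,-10. Stack: [6, -10]
COMPARE_OP bool(>=) → 6 vs -10 = True. Stack: [True]
POP_JUMP_IF_FALSE → pop True; no jump. Stack: []
LOAD_CONST → push 3. Stack: [3]
LOAD_FAST b → push 6. Stack: [3, 6]
BINARY_OP - → 3 - 6 = -3. Stack: [-3]
LOAD_FAST_LOAD_FAST c,c → push 21,21. Stack: [-3, 21, 21]
BINARY_OP * → 21 * 21 = 441. Stack: [-3, 441]
BINARY_OP - → -3 - 441 = -444. Stack: [-444]
STORE_FAST y → y=-444. Stack: []
LOAD_FAST y → push -444. Stack: [-444]
RETURN_VALUE → return -444.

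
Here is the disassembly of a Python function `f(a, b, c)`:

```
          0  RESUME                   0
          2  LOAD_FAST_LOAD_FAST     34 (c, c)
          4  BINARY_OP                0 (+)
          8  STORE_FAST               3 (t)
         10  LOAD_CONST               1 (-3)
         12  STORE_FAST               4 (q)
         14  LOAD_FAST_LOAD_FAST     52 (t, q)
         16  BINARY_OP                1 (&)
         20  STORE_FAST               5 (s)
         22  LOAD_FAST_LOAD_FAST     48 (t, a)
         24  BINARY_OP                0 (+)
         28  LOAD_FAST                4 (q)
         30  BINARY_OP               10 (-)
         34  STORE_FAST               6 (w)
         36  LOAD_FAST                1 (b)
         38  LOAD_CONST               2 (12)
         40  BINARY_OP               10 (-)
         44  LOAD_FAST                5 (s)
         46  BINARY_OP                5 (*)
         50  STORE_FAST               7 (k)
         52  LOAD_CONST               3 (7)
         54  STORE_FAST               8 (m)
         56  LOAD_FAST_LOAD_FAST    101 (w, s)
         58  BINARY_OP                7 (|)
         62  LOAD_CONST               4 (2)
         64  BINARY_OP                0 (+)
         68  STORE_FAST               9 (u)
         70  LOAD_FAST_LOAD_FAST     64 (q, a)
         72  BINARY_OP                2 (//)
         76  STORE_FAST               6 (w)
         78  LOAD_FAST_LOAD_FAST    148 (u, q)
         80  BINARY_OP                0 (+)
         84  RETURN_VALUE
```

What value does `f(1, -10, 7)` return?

29

LOAD_FAST_LOAD_FAST c,c → push 7,7. Stack: [7, 7]
BINARY_OP + → 7 + 7 = 14. Stack: [14]
STORE_FAST t → t=14. Stack: []
LOAD_CONST → push -3. Stack: [-3]
STORE_FAST q → q=-3. Stack: []
LOAD_FAST_LOAD_FAST t,q → push 14,-3. Stack: [14, -3]
BINARY_OP & → 14 & -3 = 12. Stack: [12]
STORE_FAST s → s=12. Stack: []
LOAD_FAST_LOAD_FAST t,a → push 14,1. Stack: [14, 1]
BINARY_OP + → 14 + 1 = 15. Stack: [15]
LOAD_FAST q → push -3. Stack: [15, -3]
BINARY_OP - → 15 - -3 = 18. Stack: [18]
STORE_FAST w → w=18. Stack: []
LOAD_FAST b → push -10. Stack: [-10]
LOAD_CONST → push 12. Stack: [-10, 12]
BINARY_OP - → -10 - 12 = -22. Stack: [-22]
LOAD_FAST s → push 12. Stack: [-22, 12]
BINARY_OP * → -22 * 12 = -264. Stack: [-264]
STORE_FAST k → k=-264. Stack: []
LOAD_CONST → push 7. Stack: [7]
STORE_FAST m → m=7. Stack: []
LOAD_FAST_LOAD_FAST w,s → push 18,12. Stack: [18, 12]
BINARY_OP | → 18 | 12 = 30. Stack: [30]
LOAD_CONST → push 2. Stack: [30, 2]
BINARY_OP + → 30 + 2 = 32. Stack: [32]
STORE_FAST u → u=32. Stack: []
LOAD_FAST_LOAD_FAST q,a → push -3,1. Stack: [-3, 1]
BINARY_OP // → -3 // 1 = -3. Stack: [-3]
STORE_FAST w → w=-3. Stack: []
LOAD_FAST_LOAD_FAST u,q → push 32,-3. Stack: [32, -3]
BINARY_OP + → 32 + -3 = 29. Stack: [29]
RETURN_VALUE → return 29.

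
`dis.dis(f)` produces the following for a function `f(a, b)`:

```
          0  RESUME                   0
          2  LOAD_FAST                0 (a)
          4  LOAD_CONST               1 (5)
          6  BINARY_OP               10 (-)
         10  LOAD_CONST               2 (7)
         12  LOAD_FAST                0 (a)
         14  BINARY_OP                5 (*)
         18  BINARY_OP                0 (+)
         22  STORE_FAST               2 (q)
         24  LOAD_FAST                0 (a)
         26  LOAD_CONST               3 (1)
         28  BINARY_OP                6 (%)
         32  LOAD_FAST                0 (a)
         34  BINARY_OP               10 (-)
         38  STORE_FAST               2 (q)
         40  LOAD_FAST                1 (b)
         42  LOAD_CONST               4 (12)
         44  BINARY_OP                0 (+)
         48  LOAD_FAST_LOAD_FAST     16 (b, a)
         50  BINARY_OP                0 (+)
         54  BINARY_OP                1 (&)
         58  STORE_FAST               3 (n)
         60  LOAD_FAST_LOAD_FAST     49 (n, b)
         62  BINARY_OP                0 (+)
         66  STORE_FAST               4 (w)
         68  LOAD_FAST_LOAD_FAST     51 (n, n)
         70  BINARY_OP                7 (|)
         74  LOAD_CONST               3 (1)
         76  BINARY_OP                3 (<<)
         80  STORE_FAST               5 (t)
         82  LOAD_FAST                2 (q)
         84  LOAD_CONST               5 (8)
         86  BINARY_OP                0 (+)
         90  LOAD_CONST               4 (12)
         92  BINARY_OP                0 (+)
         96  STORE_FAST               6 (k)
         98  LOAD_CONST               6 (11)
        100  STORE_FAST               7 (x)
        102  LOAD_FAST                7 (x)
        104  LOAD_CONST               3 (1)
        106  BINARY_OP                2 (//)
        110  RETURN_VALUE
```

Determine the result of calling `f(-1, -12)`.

11

LOAD_FAST a → push -1. Stack: [-1]
LOAD_CONST → push 5. Stack: [-1, 5]
BINARY_OP - → -1 - 5 = -6. Stack: [-6]
LOAD_CONST → push 7. Stack: [-6, 7]
LOAD_FAST a → push -1. Stack: [-6, 7, -1]
BINARY_OP * → 7 * -1 = -7. Stack: [-6, -7]
BINARY_OP + → -6 + -7 = -13. Stack: [-13]
STORE_FAST q → q=-13. Stack: []
LOAD_FAST a → push -1. Stack: [-1]
LOAD_CONST → push 1. Stack: [-1, 1]
BINARY_OP % → -1 % 1 = 0. Stack: [0]
LOAD_FAST a → push -1. Stack: [0, -1]
BINARY_OP - → 0 - -1 = 1. Stack: [1]
STORE_FAST q → q=1. Stack: []
LOAD_FAST b → push -12. Stack: [-12]
LOAD_CONST → push 12. Stack: [-12, 12]
BINARY_OP + → -12 + 12 = 0. Stack: [0]
LOAD_FAST_LOAD_FAST b,a → push -12,-1. Stack: [0, -12, -1]
BINARY_OP + → -12 + -1 = -13. Stack: [0, -13]
BINARY_OP & → 0 & -13 = 0. Stack: [0]
STORE_FAST n → n=0. Stack: []
LOAD_FAST_LOAD_FAST n,b → push 0,-12. Stack: [0, -12]
BINARY_OP + → 0 + -12 = -12. Stack: [-12]
STORE_FAST w → w=-12. Stack: []
LOAD_FAST_LOAD_FAST n,n → push 0,0. Stack: [0, 0]
BINARY_OP | → 0 | 0 = 0. Stack: [0]
LOAD_CONST → push 1. Stack: [0, 1]
BINARY_OP << → 0 << 1 = 0. Stack: [0]
STORE_FAST t → t=0. Stack: []
LOAD_FAST q → push 1. Stack: [1]
LOAD_CONST → push 8. Stack: [1, 8]
BINARY_OP + → 1 + 8 = 9. Stack: [9]
LOAD_CONST → push 12. Stack: [9, 12]
BINARY_OP + → 9 + 12 = 21. Stack: [21]
STORE_FAST k → k=21. Stack: []
LOAD_CONST → push 11. Stack: [11]
STORE_FAST x → x=11. Stack: []
LOAD_FAST x → push 11. Stack: [11]
LOAD_CONST → push 1. Stack: [11, 1]
BINARY_OP // → 11 // 1 = 11. Stack: [11]
RETURN_VALUE → return 11.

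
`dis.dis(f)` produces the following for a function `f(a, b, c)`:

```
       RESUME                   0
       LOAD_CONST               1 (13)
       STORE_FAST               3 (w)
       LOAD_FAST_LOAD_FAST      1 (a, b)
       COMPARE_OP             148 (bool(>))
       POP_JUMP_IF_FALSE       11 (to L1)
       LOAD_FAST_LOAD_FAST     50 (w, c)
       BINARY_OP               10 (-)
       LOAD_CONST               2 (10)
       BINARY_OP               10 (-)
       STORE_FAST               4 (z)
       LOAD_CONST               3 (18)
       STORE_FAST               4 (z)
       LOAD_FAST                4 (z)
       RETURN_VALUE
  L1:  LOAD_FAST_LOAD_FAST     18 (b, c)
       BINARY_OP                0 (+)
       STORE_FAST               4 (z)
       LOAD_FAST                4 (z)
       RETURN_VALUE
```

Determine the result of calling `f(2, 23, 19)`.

42

LOAD_CONST → push 13. Stack: [13]
STORE_FAST w → w=13. Stack: []
LOAD_FAST_LOAD_FAST a,b → push 2,23. Stack: [2, 23]
COMPARE_OP bool(>) → 2 vs 23 = False. Stack: [False]
POP_JUMP_IF_FALSE → pop False; jump. Stack: []
LOAD_FAST_LOAD_FAST b,c → push 23,19. Stack: [23, 19]
BINARY_OP + → 23 + 19 = 42. Stack: [42]
STORE_FAST z → z=42. Stack: []
LOAD_FAST z → push 42. Stack: [42]
RETURN_VALUE → return 42.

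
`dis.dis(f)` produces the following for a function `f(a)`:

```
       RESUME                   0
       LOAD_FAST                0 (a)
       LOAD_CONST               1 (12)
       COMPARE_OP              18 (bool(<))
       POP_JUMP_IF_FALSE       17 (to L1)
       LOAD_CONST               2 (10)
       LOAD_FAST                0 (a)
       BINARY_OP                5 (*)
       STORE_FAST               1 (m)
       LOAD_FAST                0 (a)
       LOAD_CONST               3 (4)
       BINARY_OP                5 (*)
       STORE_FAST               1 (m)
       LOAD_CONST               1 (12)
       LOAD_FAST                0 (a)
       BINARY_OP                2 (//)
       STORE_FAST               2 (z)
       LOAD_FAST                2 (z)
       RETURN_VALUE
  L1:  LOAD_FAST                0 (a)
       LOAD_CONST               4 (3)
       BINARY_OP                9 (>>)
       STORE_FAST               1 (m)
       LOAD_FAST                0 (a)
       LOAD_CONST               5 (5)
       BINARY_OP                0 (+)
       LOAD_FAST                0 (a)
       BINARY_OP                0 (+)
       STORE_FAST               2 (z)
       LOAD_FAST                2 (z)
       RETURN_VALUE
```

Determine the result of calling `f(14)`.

33

LOAD_FAST a → push 14. Stack: [14]
LOAD_CONST → push 12. Stack: [14, 12]
COMPARE_OP bool(<) → 14 vs 12 = False. Stack: [False]
POP_JUMP_IF_FALSE → pop False; jump. Stack: []
LOAD_FAST a → push 14. Stack: [14]
LOAD_CONST → push 3. Stack: [14, 3]
BINARY_OP >> → 14 >> 3 = 1. Stack: [1]
STORE_FAST m → m=1. Stack: []
LOAD_FAST a → push 14. Stack: [14]
LOAD_CONST → push 5. Stack: [14, 5]
BINARY_OP + → 14 + 5 = 19. Stack: [19]
LOAD_FAST a → push 14. Stack: [19, 14]
BINARY_OP + → 19 + 14 = 33. Stack: [33]
STORE_FAST z → z=33. Stack: []
LOAD_FAST z → push 33. Stack: [33]
RETURN_VALUE → return 33.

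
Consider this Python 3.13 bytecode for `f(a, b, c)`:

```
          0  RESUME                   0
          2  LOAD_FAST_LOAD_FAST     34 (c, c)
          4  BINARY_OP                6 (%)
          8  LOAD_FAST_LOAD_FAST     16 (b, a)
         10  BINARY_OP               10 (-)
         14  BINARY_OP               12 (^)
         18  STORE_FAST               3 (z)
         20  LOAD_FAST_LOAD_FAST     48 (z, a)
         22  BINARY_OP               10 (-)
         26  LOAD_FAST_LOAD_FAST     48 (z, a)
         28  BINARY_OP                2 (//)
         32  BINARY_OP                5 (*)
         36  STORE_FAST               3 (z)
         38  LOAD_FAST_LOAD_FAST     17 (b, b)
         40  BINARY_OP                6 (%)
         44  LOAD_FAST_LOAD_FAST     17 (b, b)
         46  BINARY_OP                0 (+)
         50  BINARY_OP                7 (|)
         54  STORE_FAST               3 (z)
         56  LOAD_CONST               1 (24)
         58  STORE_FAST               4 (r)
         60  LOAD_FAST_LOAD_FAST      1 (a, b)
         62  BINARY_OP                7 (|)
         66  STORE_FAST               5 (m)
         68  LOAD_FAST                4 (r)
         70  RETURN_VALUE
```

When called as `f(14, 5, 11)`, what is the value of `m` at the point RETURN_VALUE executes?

LOAD_FAST_LOAD_FAST c,c → push 11,11. Stack: [11, 11]
BINARY_OP % → 11 % 11 = 0. Stack: [0]
LOAD_FAST_LOAD_FAST b,a → push 5,14. Stack: [0, 5, 14]
BINARY_OP - → 5 - 14 = -9. Stack: [0, -9]
BINARY_OP ^ → 0 ^ -9 = -9. Stack: [-9]
STORE_FAST z → z=-9. Stack: []
LOAD_FAST_LOAD_FAST z,a → push -9,14. Stack: [-9, 14]
BINARY_OP - → -9 - 14 = -23. Stack: [-23]
LOAD_FAST_LOAD_FAST z,a → push -9,14. Stack: [-23, -9, 14]
BINARY_OP // → -9 // 14 = -1. Stack: [-23, -1]
BINARY_OP * → -23 * -1 = 23. Stack: [23]
STORE_FAST z → z=23. Stack: []
LOAD_FAST_LOAD_FAST b,b → push 5,5. Stack: [5, 5]
BINARY_OP % → 5 % 5 = 0. Stack: [0]
LOAD_FAST_LOAD_FAST b,b → push 5,5. Stack: [0, 5, 5]
BINARY_OP + → 5 + 5 = 10. Stack: [0, 10]
BINARY_OP | → 0 | 10 = 10. Stack: [10]
STORE_FAST z → z=10. Stack: []
LOAD_CONST → push 24. Stack: [24]
STORE_FAST r → r=24. Stack: []
LOAD_FAST_LOAD_FAST a,b → push 14,5. Stack: [14, 5]
BINARY_OP | → 14 | 5 = 15. Stack: [15]
STORE_FAST m → m=15. Stack: []
LOAD_FAST r → push 24. Stack: [24]
RETURN_VALUE → return 24.

15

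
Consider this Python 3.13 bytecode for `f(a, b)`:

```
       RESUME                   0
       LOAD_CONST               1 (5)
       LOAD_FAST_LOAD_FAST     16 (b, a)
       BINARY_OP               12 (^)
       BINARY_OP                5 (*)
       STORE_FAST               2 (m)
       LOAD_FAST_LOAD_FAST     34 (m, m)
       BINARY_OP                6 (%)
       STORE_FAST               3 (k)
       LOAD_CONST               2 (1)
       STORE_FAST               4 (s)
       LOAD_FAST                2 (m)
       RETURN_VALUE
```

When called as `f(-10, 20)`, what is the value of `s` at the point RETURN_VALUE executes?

1

LOAD_CONST → push 5. Stack: [5]
LOAD_FAST_LOAD_FAST b,a → push 20,-10. Stack: [5, 20, -10]
BINARY_OP ^ → 20 ^ -10 = -30. Stack: [5, -30]
BINARY_OP * → 5 * -30 = -150. Stack: [-150]
STORE_FAST m → m=-150. Stack: []
LOAD_FAST_LOAD_FAST m,m → push -150,-150. Stack: [-150, -150]
BINARY_OP % → -150 % -150 = 0. Stack: [0]
STORE_FAST k → k=0. Stack: []
LOAD_CONST → push 1. Stack: [1]
STORE_FAST s → s=1. Stack: []
LOAD_FAST m → push -150. Stack: [-150]
RETURN_VALUE → return -150.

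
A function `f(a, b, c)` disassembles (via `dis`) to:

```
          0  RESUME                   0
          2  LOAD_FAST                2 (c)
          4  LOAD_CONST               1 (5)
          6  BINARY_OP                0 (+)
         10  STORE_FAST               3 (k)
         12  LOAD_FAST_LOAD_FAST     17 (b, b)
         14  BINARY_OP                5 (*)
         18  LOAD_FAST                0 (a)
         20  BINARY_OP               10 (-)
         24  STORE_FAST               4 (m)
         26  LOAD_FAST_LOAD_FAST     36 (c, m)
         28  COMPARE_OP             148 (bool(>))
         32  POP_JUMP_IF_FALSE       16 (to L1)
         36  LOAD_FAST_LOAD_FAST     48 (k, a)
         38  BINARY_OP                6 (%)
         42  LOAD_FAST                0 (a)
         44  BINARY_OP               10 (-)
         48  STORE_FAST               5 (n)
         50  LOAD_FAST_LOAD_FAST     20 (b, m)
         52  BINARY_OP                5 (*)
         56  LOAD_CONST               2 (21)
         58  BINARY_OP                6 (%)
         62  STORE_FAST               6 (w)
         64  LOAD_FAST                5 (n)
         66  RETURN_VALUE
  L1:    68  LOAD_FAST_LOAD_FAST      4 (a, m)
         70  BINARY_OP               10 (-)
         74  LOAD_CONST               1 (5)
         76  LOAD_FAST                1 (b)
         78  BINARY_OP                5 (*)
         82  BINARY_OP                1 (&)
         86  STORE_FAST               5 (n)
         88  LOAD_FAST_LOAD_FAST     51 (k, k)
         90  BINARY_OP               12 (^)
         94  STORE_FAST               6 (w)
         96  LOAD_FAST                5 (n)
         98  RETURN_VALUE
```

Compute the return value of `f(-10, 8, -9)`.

LOAD_FAST c → push -9. Stack: [-9]
LOAD_CONST → push 5. Stack: [-9, 5]
BINARY_OP + → -9 + 5 = -4. Stack: [-4]
STORE_FAST k → k=-4. Stack: []
LOAD_FAST_LOAD_FAST b,b → push 8,8. Stack: [8, 8]
BINARY_OP * → 8 * 8 = 64. Stack: [64]
LOAD_FAST a → push -10. Stack: [64, -10]
BINARY_OP - → 64 - -10 = 74. Stack: [74]
STORE_FAST m → m=74. Stack: []
LOAD_FAST_LOAD_FAST c,m → push -9,74. Stack: [-9, 74]
COMPARE_OP bool(>) → -9 vs 74 = False. Stack: [False]
POP_JUMP_IF_FALSE → pop False; jump. Stack: []
LOAD_FAST_LOAD_FAST a,m → push -10,74. Stack: [-10, 74]
BINARY_OP - → -10 - 74 = -84. Stack: [-84]
LOAD_CONST → push 5. Stack: [-84, 5]
LOAD_FAST b → push 8. Stack: [-84, 5, 8]
BINARY_OP * → 5 * 8 = 40. Stack: [-84, 40]
BINARY_OP & → -84 & 40 = 40. Stack: [40]
STORE_FAST n → n=40. Stack: []
LOAD_FAST_LOAD_FAST k,k → push -4,-4. Stack: [-4, -4]
BINARY_OP ^ → -4 ^ -4 = 0. Stack: [0]
STORE_FAST w → w=0. Stack: []
LOAD_FAST n → push 40. Stack: [40]
RETURN_VALUE → return 40.

40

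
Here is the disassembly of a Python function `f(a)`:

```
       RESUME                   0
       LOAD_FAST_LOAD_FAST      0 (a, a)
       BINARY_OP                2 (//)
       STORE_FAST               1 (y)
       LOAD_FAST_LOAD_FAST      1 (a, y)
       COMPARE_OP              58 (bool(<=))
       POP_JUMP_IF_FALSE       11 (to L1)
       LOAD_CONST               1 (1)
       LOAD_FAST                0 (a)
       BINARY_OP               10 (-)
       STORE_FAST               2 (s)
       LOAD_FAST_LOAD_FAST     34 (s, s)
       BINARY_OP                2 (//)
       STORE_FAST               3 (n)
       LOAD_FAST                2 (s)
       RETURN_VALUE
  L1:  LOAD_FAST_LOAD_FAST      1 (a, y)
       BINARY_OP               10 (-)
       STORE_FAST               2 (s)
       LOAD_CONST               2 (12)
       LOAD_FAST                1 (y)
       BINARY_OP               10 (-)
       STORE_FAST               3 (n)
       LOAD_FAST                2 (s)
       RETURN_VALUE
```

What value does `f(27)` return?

LOAD_FAST_LOAD_FAST a,a → push 27,27. Stack: [27, 27]
BINARY_OP // → 27 // 27 = 1. Stack: [1]
STORE_FAST y → y=1. Stack: []
LOAD_FAST_LOAD_FAST a,y → push 27,1. Stack: [27, 1]
COMPARE_OP bool(<=) → 27 vs 1 = False. Stack: [False]
POP_JUMP_IF_FALSE → pop False; jump. Stack: []
LOAD_FAST_LOAD_FAST a,y → push 27,1. Stack: [27, 1]
BINARY_OP - → 27 - 1 = 26. Stack: [26]
STORE_FAST s → s=26. Stack: []
LOAD_CONST → push 12. Stack: [12]
LOAD_FAST y → push 1. Stack: [12, 1]
BINARY_OP - → 12 - 1 = 11. Stack: [11]
STORE_FAST n → n=11. Stack: []
LOAD_FAST s → push 26. Stack: [26]
RETURN_VALUE → return 26.

26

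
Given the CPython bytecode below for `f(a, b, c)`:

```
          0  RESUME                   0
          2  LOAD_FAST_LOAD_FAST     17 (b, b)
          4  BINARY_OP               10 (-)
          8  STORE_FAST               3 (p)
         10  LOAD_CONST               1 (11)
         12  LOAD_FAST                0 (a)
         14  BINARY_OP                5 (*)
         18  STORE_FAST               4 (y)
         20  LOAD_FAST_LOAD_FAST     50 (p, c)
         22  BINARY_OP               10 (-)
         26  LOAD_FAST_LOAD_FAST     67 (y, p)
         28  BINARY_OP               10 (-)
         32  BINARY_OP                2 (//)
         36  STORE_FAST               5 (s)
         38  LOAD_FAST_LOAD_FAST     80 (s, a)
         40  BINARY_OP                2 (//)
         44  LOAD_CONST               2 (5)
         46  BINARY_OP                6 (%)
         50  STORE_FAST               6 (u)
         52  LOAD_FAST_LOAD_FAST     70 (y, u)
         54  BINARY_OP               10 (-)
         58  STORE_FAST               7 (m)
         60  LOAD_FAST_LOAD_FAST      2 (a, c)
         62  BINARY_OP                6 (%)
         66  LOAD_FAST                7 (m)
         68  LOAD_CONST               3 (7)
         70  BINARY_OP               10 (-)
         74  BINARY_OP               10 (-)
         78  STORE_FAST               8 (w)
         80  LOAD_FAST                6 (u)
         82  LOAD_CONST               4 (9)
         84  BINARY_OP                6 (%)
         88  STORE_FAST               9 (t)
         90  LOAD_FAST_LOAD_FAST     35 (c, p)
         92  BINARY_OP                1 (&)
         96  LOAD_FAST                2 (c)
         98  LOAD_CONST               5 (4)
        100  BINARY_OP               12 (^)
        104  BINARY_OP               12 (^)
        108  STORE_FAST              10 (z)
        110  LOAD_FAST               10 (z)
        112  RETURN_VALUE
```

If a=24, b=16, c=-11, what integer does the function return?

-15

LOAD_FAST_LOAD_FAST b,b → push 16,16. Stack: [16, 16]
BINARY_OP - → 16 - 16 = 0. Stack: [0]
STORE_FAST p → p=0. Stack: []
LOAD_CONST → push 11. Stack: [11]
LOAD_FAST a → push 24. Stack: [11, 24]
BINARY_OP * → 11 * 24 = 264. Stack: [264]
STORE_FAST y → y=264. Stack: []
LOAD_FAST_LOAD_FAST p,c → push 0,-11. Stack: [0, -11]
BINARY_OP - → 0 - -11 = 11. Stack: [11]
LOAD_FAST_LOAD_FAST y,p → push 264,0. Stack: [11, 264, 0]
BINARY_OP - → 264 - 0 = 264. Stack: [11, 264]
BINARY_OP // → 11 // 264 = 0. Stack: [0]
STORE_FAST s → s=0. Stack: []
LOAD_FAST_LOAD_FAST s,a → push 0,24. Stack: [0, 24]
BINARY_OP // → 0 // 24 = 0. Stack: [0]
LOAD_CONST → push 5. Stack: [0, 5]
BINARY_OP % → 0 % 5 = 0. Stack: [0]
STORE_FAST u → u=0. Stack: []
LOAD_FAST_LOAD_FAST y,u → push 264,0. Stack: [264, 0]
BINARY_OP - → 264 - 0 = 264. Stack: [264]
STORE_FAST m → m=264. Stack: []
LOAD_FAST_LOAD_FAST a,c → push 24,-11. Stack: [24, -11]
BINARY_OP % → 24 % -11 = -9. Stack: [-9]
LOAD_FAST m → push 264. Stack: [-9, 264]
LOAD_CONST → push 7. Stack: [-9, 264, 7]
BINARY_OP - → 264 - 7 = 257. Stack: [-9, 257]
BINARY_OP - → -9 - 257 = -266. Stack: [-266]
STORE_FAST w → w=-266. Stack: []
LOAD_FAST u → push 0. Stack: [0]
LOAD_CONST → push 9. Stack: [0, 9]
BINARY_OP % → 0 % 9 = 0. Stack: [0]
STORE_FAST t → t=0. Stack: []
LOAD_FAST_LOAD_FAST c,p → push -11,0. Stack: [-11, 0]
BINARY_OP & → -11 & 0 = 0. Stack: [0]
LOAD_FAST c → push -11. Stack: [0, -11]
LOAD_CONST → push 4. Stack: [0, -11, 4]
BINARY_OP ^ → -11 ^ 4 = -15. Stack: [0, -15]
BINARY_OP ^ → 0 ^ -15 = -15. Stack: [-15]
STORE_FAST z → z=-15. Stack: []
LOAD_FAST z → push -15. Stack: [-15]
RETURN_VALUE → return -15.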